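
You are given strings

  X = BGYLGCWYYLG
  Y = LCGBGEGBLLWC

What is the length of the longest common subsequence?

4

Match B at X[1]=Y[4]; then G at X[2]=Y[7]; then L at X[4]=Y[10]; then C at X[6]=Y[12] — 4 characters in the same relative order in both. dp[11][12] = 4 confirms this is the maximum.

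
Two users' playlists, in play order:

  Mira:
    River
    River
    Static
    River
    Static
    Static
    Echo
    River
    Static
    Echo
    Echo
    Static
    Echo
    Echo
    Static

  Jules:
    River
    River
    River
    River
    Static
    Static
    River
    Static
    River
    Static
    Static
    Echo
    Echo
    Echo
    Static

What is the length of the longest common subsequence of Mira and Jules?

11

Match River [1,3], then River [2,4], then Static [3,6], then River [4,7], then Static [5,8], then Static [6,10], then Static [9,11], then Echo [11,12], then Echo [13,13], then Echo [14,14], then Static [15,15] — 11 songs in the same relative order in both. dp[15][15] = 11 confirms this is the maximum.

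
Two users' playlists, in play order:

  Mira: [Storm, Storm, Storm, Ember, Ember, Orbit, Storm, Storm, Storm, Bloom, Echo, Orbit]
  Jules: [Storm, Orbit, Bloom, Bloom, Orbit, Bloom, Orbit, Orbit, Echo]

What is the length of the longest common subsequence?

4

Taking Storm at Mira[1]=Jules[1] → Orbit at Mira[6]=Jules[5] → Bloom at Mira[10]=Jules[6] → Echo at Mira[11]=Jules[9] gives a common subsequence of length 4, and the DP table's final entry dp[12][9] is also 4, so no common subsequence is longer.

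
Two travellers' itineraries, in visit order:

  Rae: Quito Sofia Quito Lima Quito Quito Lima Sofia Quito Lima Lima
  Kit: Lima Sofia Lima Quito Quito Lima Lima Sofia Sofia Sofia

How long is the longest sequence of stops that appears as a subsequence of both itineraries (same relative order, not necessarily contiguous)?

6

One common subsequence of length 6: Sofia (Rae #2, Kit #2); then Lima (Rae #4, Kit #3); then Quito (Rae #5, Kit #4); then Quito (Rae #6, Kit #5); then Lima (Rae #7, Kit #7); then Sofia (Rae #8, Kit #10), and the DP table's final entry dp[11][10] is also 6, so no common subsequence is longer.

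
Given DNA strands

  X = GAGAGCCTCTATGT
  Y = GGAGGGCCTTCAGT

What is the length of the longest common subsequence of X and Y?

One common subsequence of length 11: G (X #1, Y #2); then A (X #2, Y #3); then G (X #3, Y #5); then G (X #5, Y #6); then C (X #6, Y #7); then C (X #7, Y #8); then T (X #8, Y #10); then C (X #9, Y #11); then A (X #11, Y #12); then G (X #13, Y #13); then T (X #14, Y #14), and the DP table's final entry dp[14][14] is also 11, so no common subsequence is longer.

11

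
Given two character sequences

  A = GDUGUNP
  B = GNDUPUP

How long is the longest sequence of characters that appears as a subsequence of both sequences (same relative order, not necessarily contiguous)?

5

One common subsequence of length 5: G [1,1], then D [2,3], then U [3,4], then U [5,6], then P [7,7]. The LCS DP gives dp[7][7] = 5, so this is optimal.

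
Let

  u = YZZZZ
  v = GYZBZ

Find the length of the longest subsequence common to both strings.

Taking Y [1,2], then Z [2,3], then Z [5,5] gives a common subsequence of length 3. Since dp[5][5] = 3, nothing longer is possible.

3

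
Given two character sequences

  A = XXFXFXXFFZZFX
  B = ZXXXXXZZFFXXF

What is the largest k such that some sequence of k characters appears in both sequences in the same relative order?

9

Match X [1,2]; then X [2,3]; then X [4,4]; then X [6,5]; then X [7,6]; then Z [10,7]; then Z [11,8]; then F [12,10]; then X [13,12] — 9 characters in the same relative order in both. dp[13][13] = 9 confirms this is the maximum.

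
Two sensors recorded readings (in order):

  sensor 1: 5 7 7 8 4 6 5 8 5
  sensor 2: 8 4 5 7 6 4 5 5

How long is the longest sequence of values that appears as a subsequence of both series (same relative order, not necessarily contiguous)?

5

One common subsequence of length 5: 5 at sensor 1[1]=sensor 2[3], 7 at sensor 1[2]=sensor 2[4], 4 at sensor 1[5]=sensor 2[6], 5 at sensor 1[7]=sensor 2[7], 5 at sensor 1[9]=sensor 2[8]. Since dp[9][8] = 5, nothing longer is possible.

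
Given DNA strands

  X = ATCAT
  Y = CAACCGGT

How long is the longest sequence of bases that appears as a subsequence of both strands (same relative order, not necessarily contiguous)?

Match A at X[1]=Y[3] → C at X[3]=Y[5] → T at X[5]=Y[8] — 3 bases in the same relative order in both, and the DP table's final entry dp[5][8] is also 3, so no common subsequence is longer.

3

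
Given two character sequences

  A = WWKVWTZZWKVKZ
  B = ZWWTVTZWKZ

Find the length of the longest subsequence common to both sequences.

8

Let dp[i][j] be the LCS length of the first i characters of A and the first j characters of B. dp[i][j] = dp[i-1][j-1]+1 when the i-th and j-th characters match, else max(dp[i-1][j], dp[i][j-1]).
    ·  Z  W  W  T  V  T  Z  W  K  Z
 ·  0  0  0  0  0  0  0  0  0  0  0
 W  0  0  1  1  1  1  1  1  1  1  1
 W  0  0  1  2  2  2  2  2  2  2  2
 K  0  0  1  2  2  2  2  2  2  3  3
 V  0  0  1  2  2  3  3  3  3  3  3
 W  0  0  1  2  2  3  3  3  4  4  4
 T  0  0  1  2  3  3  4  4  4  4  4
 Z  0  1  1  2  3  3  4  5  5  5  5
 Z  0  1  1  2  3  3  4  5  5  5  6
 W  0  1  2  2  3  3  4  5  6  6  6
 K  0  1  2  2  3  3  4  5  6  7  7
 V  0  1  2  2  3  4  4  5  6  7  7
 K  0  1  2  2  3  4  4  5  6  7  7
 Z  0  1  2  2  3  4  4  5  6  7  8
dp[13][10] = 8. One LCS (by backtracking along matches): WWVTZWKZ.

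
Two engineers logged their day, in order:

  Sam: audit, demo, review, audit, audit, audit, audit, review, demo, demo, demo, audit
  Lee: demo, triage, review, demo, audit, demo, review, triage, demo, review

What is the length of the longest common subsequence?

One common subsequence of length 5: demo [2,1], then review [3,3], then audit [4,5], then review [8,7], then demo [9,9]. Since dp[12][10] = 5, nothing longer is possible.

5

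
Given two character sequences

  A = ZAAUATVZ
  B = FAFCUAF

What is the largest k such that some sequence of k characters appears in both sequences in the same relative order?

Let dp[i][j] be the LCS length of the first i characters of A and the first j characters of B. dp[i][j] = dp[i-1][j-1]+1 when the i-th and j-th characters match, else max(dp[i-1][j], dp[i][j-1]).
    ·  F  A  F  C  U  A  F
 ·  0  0  0  0  0  0  0  0
 Z  0  0  0  0  0  0  0  0
 A  0  0  1  1  1  1  1  1
 A  0  0  1  1  1  1  2  2
 U  0  0  1  1  1  2  2  2
 A  0  0  1  1  1  2  3  3
 T  0  0  1  1  1  2  3  3
 V  0  0  1  1  1  2  3  3
 Z  0  0  1  1  1  2  3  3
dp[8][7] = 3. One LCS (by backtracking along matches): AUA.

3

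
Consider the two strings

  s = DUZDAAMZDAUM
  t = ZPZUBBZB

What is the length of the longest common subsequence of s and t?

Let dp[i][j] be the LCS length of the first i characters of s and the first j characters of t. dp[i][j] = dp[i-1][j-1]+1 when the i-th and j-th characters match, else max(dp[i-1][j], dp[i][j-1]).
    ·  Z  P  Z  U  B  B  Z  B
 ·  0  0  0  0  0  0  0  0  0
 D  0  0  0  0  0  0  0  0  0
 U  0  0  0  0  1  1  1  1  1
 Z  0  1  1  1  1  1  1  2  2
 D  0  1  1  1  1  1  1  2  2
 A  0  1  1  1  1  1  1  2  2
 A  0  1  1  1  1  1  1  2  2
 M  0  1  1  1  1  1  1  2  2
 Z  0  1  1  2  2  2  2  2  2
 D  0  1  1  2  2  2  2  2  2
 A  0  1  1  2  2  2  2  2  2
 U  0  1  1  2  3  3  3  3  3
 M  0  1  1  2  3  3  3  3  3
dp[12][8] = 3. One LCS (by backtracking along matches): ZZU.

3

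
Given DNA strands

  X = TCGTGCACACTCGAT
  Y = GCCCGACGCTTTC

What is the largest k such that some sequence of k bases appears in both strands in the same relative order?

7

One common subsequence of length 7: C (X #2, Y #4) → G (X #5, Y #5) → A (X #7, Y #6) → C (X #8, Y #7) → C (X #10, Y #9) → T (X #11, Y #12) → C (X #12, Y #13), and the DP table's final entry dp[15][13] is also 7, so no common subsequence is longer.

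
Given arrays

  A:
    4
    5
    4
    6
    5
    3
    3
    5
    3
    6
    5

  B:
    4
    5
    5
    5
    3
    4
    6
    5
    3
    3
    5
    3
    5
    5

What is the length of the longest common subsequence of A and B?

Pick 4 (A #1, B #1) → 5 (A #2, B #4) → 4 (A #3, B #6) → 6 (A #4, B #7) → 5 (A #5, B #8) → 3 (A #6, B #9) → 3 (A #7, B #10) → 5 (A #8, B #11) → 3 (A #9, B #12) → 5 (A #11, B #14); all 10 values appear in both, in order, and the DP table's final entry dp[11][14] is also 10, so no common subsequence is longer.

10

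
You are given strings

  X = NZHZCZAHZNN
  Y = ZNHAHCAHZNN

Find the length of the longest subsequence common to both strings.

Match N [1,2], then H [3,5], then C [5,6], then A [7,7], then H [8,8], then Z [9,9], then N [10,10], then N [11,11] — 8 characters in the same relative order in both. The LCS DP gives dp[11][11] = 8, so this is optimal.

8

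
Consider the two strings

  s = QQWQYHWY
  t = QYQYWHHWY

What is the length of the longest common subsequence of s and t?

6

Let dp[i][j] be the LCS length of the first i characters of s and the first j characters of t. dp[i][j] = dp[i-1][j-1]+1 when the i-th and j-th characters match, else max(dp[i-1][j], dp[i][j-1]).
    ·  Q  Y  Q  Y  W  H  H  W  Y
 ·  0  0  0  0  0  0  0  0  0  0
 Q  0  1  1  1  1  1  1  1  1  1
 Q  0  1  1  2  2  2  2  2  2  2
 W  0  1  1  2  2  3  3  3  3  3
 Q  0  1  1  2  2  3  3  3  3  3
 Y  0  1  2  2  3  3  3  3  3  4
 H  0  1  2  2  3  3  4  4  4  4
 W  0  1  2  2  3  4  4  4  5  5
 Y  0  1  2  2  3  4  4  4  5  6
dp[8][9] = 6. One LCS (by backtracking along matches): QQWHWY.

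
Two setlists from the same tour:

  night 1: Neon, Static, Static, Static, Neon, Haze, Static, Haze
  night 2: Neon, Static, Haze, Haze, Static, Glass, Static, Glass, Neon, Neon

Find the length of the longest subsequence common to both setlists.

Taking Neon [1,1], then Static [2,2], then Static [3,5], then Static [4,7], then Neon [5,10] gives a common subsequence of length 5. dp[8][10] = 5 confirms this is the maximum.

5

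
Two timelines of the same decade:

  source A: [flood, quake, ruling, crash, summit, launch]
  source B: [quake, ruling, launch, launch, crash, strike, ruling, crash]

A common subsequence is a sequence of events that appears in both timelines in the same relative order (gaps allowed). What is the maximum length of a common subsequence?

3

Pick quake (source A #2, source B #1); then ruling (source A #3, source B #7); then crash (source A #4, source B #8); all 3 events appear in both, in order. The LCS DP gives dp[6][8] = 3, so this is optimal.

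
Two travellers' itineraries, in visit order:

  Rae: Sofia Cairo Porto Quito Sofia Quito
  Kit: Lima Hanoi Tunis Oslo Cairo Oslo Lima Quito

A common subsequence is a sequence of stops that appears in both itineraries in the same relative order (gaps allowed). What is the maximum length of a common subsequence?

2

One common subsequence of length 2: Cairo [2,5] → Quito [6,8]. The LCS DP gives dp[6][8] = 2, so this is optimal.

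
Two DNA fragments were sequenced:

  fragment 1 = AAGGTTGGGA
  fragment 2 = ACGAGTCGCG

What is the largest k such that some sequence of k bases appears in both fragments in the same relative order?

Pick A at fragment 1[1]=fragment 2[1], then A at fragment 1[2]=fragment 2[4], then G at fragment 1[4]=fragment 2[5], then T at fragment 1[5]=fragment 2[6], then G at fragment 1[7]=fragment 2[8], then G at fragment 1[9]=fragment 2[10]; all 6 bases appear in both, in order. The LCS DP gives dp[10][10] = 6, so this is optimal.

6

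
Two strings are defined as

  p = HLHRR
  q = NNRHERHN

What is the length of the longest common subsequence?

2

Let dp[i][j] be the LCS length of the first i characters of p and the first j characters of q. dp[i][j] = dp[i-1][j-1]+1 when the i-th and j-th characters match, else max(dp[i-1][j], dp[i][j-1]).
    ·  N  N  R  H  E  R  H  N
 ·  0  0  0  0  0  0  0  0  0
 H  0  0  0  0  1  1  1  1  1
 L  0  0  0  0  1  1  1  1  1
 H  0  0  0  0  1  1  1  2  2
 R  0  0  0  1  1  1  2  2  2
 R  0  0  0  1  1  1  2  2  2
dp[5][8] = 2. One LCS (by backtracking along matches): HH.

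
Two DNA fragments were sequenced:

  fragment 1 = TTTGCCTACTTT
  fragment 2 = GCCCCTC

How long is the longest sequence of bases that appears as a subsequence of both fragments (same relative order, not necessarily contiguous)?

Taking G at fragment 1[4]=fragment 2[1], C at fragment 1[5]=fragment 2[4], C at fragment 1[6]=fragment 2[5], T at fragment 1[7]=fragment 2[6], C at fragment 1[9]=fragment 2[7] gives a common subsequence of length 5. The LCS DP gives dp[12][7] = 5, so this is optimal.

5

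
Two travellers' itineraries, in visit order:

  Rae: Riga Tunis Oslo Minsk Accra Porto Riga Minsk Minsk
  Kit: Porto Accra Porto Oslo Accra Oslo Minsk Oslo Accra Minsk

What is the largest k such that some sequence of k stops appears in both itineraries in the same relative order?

4

One common subsequence of length 4: Oslo (Rae #3, Kit #6) → Minsk (Rae #4, Kit #7) → Accra (Rae #5, Kit #9) → Minsk (Rae #9, Kit #10). dp[9][10] = 4 confirms this is the maximum.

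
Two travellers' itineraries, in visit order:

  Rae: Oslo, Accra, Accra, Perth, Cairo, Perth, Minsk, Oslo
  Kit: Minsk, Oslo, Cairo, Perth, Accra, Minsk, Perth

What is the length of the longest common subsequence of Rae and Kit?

4

Match Oslo [1,2]; then Cairo [5,3]; then Perth [6,4]; then Minsk [7,6] — 4 stops in the same relative order in both. Since dp[8][7] = 4, nothing longer is possible.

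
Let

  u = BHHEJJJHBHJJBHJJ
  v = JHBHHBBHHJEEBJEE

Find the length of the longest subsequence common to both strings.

8

Taking B at u[1]=v[3]; then H at u[2]=v[4]; then H at u[3]=v[5]; then H at u[8]=v[8]; then H at u[10]=v[9]; then J at u[11]=v[10]; then B at u[13]=v[13]; then J at u[15]=v[14] gives a common subsequence of length 8. The LCS DP gives dp[16][16] = 8, so this is optimal.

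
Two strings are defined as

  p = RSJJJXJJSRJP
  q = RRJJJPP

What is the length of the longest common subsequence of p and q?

Let dp[i][j] be the LCS length of the first i characters of p and the first j characters of q. dp[i][j] = dp[i-1][j-1]+1 when the i-th and j-th characters match, else max(dp[i-1][j], dp[i][j-1]).
    ·  R  R  J  J  J  P  P
 ·  0  0  0  0  0  0  0  0
 R  0  1  1  1  1  1  1  1
 S  0  1  1  1  1  1  1  1
 J  0  1  1  2  2  2  2  2
 J  0  1  1  2  3  3  3  3
 J  0  1  1  2  3  4  4  4
 X  0  1  1  2  3  4  4  4
 J  0  1  1  2  3  4  4  4
 J  0  1  1  2  3  4  4  4
 S  0  1  1  2  3  4  4  4
 R  0  1  2  2  3  4  4  4
 J  0  1  2  3  3  4  4  4
 P  0  1  2  3  3  4  5  5
dp[12][7] = 5. One LCS (by backtracking along matches): RJJJP.

5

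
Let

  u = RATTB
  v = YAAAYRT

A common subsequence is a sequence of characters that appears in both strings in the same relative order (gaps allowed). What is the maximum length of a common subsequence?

2

One common subsequence of length 2: R [1,6], then T [4,7], and the DP table's final entry dp[5][7] is also 2, so no common subsequence is longer.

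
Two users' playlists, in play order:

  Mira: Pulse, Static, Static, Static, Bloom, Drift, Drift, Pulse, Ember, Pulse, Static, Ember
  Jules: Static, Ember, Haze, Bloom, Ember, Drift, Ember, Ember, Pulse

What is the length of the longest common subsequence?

5

One common subsequence of length 5: Static (Mira #2, Jules #1), Bloom (Mira #5, Jules #4), Drift (Mira #6, Jules #6), Ember (Mira #9, Jules #8), Pulse (Mira #10, Jules #9), and the DP table's final entry dp[12][9] is also 5, so no common subsequence is longer.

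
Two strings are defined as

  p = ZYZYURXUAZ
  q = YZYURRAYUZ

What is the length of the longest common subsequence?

Pick Y (p #2, q #1), then Z (p #3, q #2), then Y (p #4, q #3), then U (p #5, q #4), then R (p #6, q #6), then U (p #8, q #9), then Z (p #10, q #10); all 7 characters appear in both, in order. dp[10][10] = 7 confirms this is the maximum.

7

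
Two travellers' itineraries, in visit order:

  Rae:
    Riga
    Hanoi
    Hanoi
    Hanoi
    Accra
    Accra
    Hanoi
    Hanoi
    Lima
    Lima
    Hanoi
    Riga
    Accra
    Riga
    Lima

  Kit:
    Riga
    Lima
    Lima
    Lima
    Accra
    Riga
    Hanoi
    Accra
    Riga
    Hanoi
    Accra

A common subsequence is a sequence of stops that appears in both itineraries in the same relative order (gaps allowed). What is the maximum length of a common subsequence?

Match Riga (Rae #1, Kit #1), then Lima (Rae #9, Kit #3), then Lima (Rae #10, Kit #4), then Hanoi (Rae #11, Kit #7), then Riga (Rae #12, Kit #9), then Accra (Rae #13, Kit #11) — 6 stops in the same relative order in both. Since dp[15][11] = 6, nothing longer is possible.

6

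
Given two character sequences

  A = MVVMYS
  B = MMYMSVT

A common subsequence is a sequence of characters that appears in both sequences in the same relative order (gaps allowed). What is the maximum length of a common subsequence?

Match M [1,1] → M [4,2] → Y [5,3] → S [6,5] — 4 characters in the same relative order in both, and the DP table's final entry dp[6][7] is also 4, so no common subsequence is longer.

4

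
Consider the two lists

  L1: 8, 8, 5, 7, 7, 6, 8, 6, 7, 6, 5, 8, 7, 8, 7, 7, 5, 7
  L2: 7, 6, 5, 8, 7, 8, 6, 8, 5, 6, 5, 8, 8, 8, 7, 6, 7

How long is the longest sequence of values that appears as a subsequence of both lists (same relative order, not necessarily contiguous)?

10

Taking 8 at L1[1]=L2[4], 8 at L1[2]=L2[6], 6 at L1[6]=L2[7], 8 at L1[7]=L2[8], 6 at L1[10]=L2[10], 5 at L1[11]=L2[11], 8 at L1[12]=L2[13], 8 at L1[14]=L2[14], 7 at L1[15]=L2[15], 7 at L1[18]=L2[17] gives a common subsequence of length 10, and the DP table's final entry dp[18][17] is also 10, so no common subsequence is longer.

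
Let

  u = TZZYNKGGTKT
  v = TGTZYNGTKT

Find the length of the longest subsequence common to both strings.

One common subsequence of length 8: T [1,3] → Z [3,4] → Y [4,5] → N [5,6] → G [8,7] → T [9,8] → K [10,9] → T [11,10]. Since dp[11][10] = 8, nothing longer is possible.

8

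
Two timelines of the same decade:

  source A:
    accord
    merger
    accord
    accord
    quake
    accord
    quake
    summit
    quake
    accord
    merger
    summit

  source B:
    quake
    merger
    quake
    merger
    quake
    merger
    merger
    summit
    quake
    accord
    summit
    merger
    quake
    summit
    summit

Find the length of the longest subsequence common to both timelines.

Taking merger (source A #2, source B #2) → quake (source A #5, source B #3) → quake (source A #7, source B #5) → summit (source A #8, source B #8) → quake (source A #9, source B #9) → accord (source A #10, source B #10) → merger (source A #11, source B #12) → summit (source A #12, source B #15) gives a common subsequence of length 8, and the DP table's final entry dp[12][15] is also 8, so no common subsequence is longer.

8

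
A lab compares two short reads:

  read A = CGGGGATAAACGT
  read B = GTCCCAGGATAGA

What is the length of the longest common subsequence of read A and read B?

One common subsequence of length 7: C (read A #1, read B #5), then G (read A #4, read B #7), then G (read A #5, read B #8), then A (read A #6, read B #9), then T (read A #7, read B #10), then A (read A #8, read B #11), then A (read A #10, read B #13). Since dp[13][13] = 7, nothing longer is possible.

7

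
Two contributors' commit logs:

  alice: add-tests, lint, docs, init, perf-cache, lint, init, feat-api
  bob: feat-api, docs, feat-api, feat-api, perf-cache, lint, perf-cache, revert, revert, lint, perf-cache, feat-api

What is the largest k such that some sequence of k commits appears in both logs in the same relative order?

Match lint (alice #2, bob #6), perf-cache (alice #5, bob #7), lint (alice #6, bob #10), feat-api (alice #8, bob #12) — 4 commits in the same relative order in both. dp[8][12] = 4 confirms this is the maximum.

4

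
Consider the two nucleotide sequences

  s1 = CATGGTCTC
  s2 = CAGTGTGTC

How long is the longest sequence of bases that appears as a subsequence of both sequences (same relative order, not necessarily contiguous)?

7

Taking C [1,1] → A [2,2] → T [3,4] → G [4,5] → G [5,7] → T [8,8] → C [9,9] gives a common subsequence of length 7. dp[9][9] = 7 confirms this is the maximum.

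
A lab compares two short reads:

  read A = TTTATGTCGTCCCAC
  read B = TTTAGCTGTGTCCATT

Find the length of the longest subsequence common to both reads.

One common subsequence of length 12: T [1,1] → T [2,2] → T [3,3] → A [4,4] → T [5,7] → G [6,8] → T [7,9] → G [9,10] → T [10,11] → C [12,12] → C [13,13] → A [14,14]. dp[15][16] = 12 confirms this is the maximum.

12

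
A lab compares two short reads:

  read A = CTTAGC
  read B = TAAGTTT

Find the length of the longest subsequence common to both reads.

Let dp[i][j] be the LCS length of the first i bases of read A and the first j bases of read B. dp[i][j] = dp[i-1][j-1]+1 when the i-th and j-th bases match, else max(dp[i-1][j], dp[i][j-1]).
    ·  T  A  A  G  T  T  T
 ·  0  0  0  0  0  0  0  0
 C  0  0  0  0  0  0  0  0
 T  0  1  1  1  1  1  1  1
 T  0  1  1  1  1  2  2  2
 A  0  1  2  2  2  2  2  2
 G  0  1  2  2  3  3  3  3
 C  0  1  2  2  3  3  3  3
dp[6][7] = 3. One LCS (by backtracking along matches): TAG.

3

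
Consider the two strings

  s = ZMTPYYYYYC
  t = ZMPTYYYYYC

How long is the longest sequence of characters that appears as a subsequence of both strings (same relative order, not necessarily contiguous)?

9

Taking Z [1,1]; then M [2,2]; then T [3,4]; then Y [5,5]; then Y [6,6]; then Y [7,7]; then Y [8,8]; then Y [9,9]; then C [10,10] gives a common subsequence of length 9. The LCS DP gives dp[10][10] = 9, so this is optimal.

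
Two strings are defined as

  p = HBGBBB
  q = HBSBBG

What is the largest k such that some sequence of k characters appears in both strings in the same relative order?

4

One common subsequence of length 4: H at p[1]=q[1]; then B at p[2]=q[2]; then B at p[4]=q[4]; then B at p[5]=q[5]. The LCS DP gives dp[6][6] = 4, so this is optimal.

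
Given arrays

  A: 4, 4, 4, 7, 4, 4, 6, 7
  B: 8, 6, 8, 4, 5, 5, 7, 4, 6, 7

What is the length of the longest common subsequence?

5

Let dp[i][j] be the LCS length of the first i values of A and the first j values of B. dp[i][j] = dp[i-1][j-1]+1 when the i-th and j-th values match, else max(dp[i-1][j], dp[i][j-1]).
    ·  8  6  8  4  5  5  7  4  6  7
 ·  0  0  0  0  0  0  0  0  0  0  0
 4  0  0  0  0  1  1  1  1  1  1  1
 4  0  0  0  0  1  1  1  1  2  2  2
 4  0  0  0  0  1  1  1  1  2  2  2
 7  0  0  0  0  1  1  1  2  2  2  3
 4  0  0  0  0  1  1  1  2  3  3  3
 4  0  0  0  0  1  1  1  2  3  3  3
 6  0  0  1  1  1  1  1  2  3  4  4
 7  0  0  1  1  1  1  1  2  3  4  5
dp[8][10] = 5. One LCS (by backtracking along matches): 4, 7, 4, 6, 7.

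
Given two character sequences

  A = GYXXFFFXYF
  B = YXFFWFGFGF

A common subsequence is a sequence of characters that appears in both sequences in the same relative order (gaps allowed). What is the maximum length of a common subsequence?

Let dp[i][j] be the LCS length of the first i characters of A and the first j characters of B. dp[i][j] = dp[i-1][j-1]+1 when the i-th and j-th characters match, else max(dp[i-1][j], dp[i][j-1]).
    ·  Y  X  F  F  W  F  G  F  G  F
 ·  0  0  0  0  0  0  0  0  0  0  0
 G  0  0  0  0  0  0  0  1  1  1  1
 Y  0  1  1  1  1  1  1  1  1  1  1
 X  0  1  2  2  2  2  2  2  2  2  2
 X  0  1  2  2  2  2  2  2  2  2  2
 F  0  1  2  3  3  3  3  3  3  3  3
 F  0  1  2  3  4  4  4  4  4  4  4
 F  0  1  2  3  4  4  5  5  5  5  5
 X  0  1  2  3  4  4  5  5  5  5  5
 Y  0  1  2  3  4  4  5  5  5  5  5
 F  0  1  2  3  4  4  5  5  6  6  6
dp[10][10] = 6. One LCS (by backtracking along matches): YXFFFF.

6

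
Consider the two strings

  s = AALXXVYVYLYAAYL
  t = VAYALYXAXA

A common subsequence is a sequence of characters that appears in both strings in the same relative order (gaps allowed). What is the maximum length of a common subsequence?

Match A [1,2], then A [2,4], then L [3,5], then X [4,7], then X [5,9], then A [13,10] — 6 characters in the same relative order in both, and the DP table's final entry dp[15][10] is also 6, so no common subsequence is longer.

6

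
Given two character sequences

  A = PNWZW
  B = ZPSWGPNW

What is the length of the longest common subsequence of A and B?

3

Let dp[i][j] be the LCS length of the first i characters of A and the first j characters of B. dp[i][j] = dp[i-1][j-1]+1 when the i-th and j-th characters match, else max(dp[i-1][j], dp[i][j-1]).
    ·  Z  P  S  W  G  P  N  W
 ·  0  0  0  0  0  0  0  0  0
 P  0  0  1  1  1  1  1  1  1
 N  0  0  1  1  1  1  1  2  2
 W  0  0  1  1  2  2  2  2  3
 Z  0  1  1  1  2  2  2  2  3
 W  0  1  1  1  2  2  2  2  3
dp[5][8] = 3. One LCS (by backtracking along matches): PNW.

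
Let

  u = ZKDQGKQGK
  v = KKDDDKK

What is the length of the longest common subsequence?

4

Let dp[i][j] be the LCS length of the first i characters of u and the first j characters of v. dp[i][j] = dp[i-1][j-1]+1 when the i-th and j-th characters match, else max(dp[i-1][j], dp[i][j-1]).
    ·  K  K  D  D  D  K  K
 ·  0  0  0  0  0  0  0  0
 Z  0  0  0  0  0  0  0  0
 K  0  1  1  1  1  1  1  1
 D  0  1  1  2  2  2  2  2
 Q  0  1  1  2  2  2  2  2
 G  0  1  1  2  2  2  2  2
 K  0  1  2  2  2  2  3  3
 Q  0  1  2  2  2  2  3  3
 G  0  1  2  2  2  2  3  3
 K  0  1  2  2  2  2  3  4
dp[9][7] = 4. One LCS (by backtracking along matches): KDKK.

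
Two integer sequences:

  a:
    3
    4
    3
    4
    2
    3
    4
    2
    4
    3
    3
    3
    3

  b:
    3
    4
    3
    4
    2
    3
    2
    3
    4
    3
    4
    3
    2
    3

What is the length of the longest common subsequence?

Taking 3 [1,1] → 4 [2,2] → 3 [3,3] → 4 [4,4] → 2 [5,5] → 3 [6,6] → 2 [8,7] → 4 [9,9] → 3 [10,10] → 3 [11,12] → 3 [13,14] gives a common subsequence of length 11, and the DP table's final entry dp[13][14] is also 11, so no common subsequence is longer.

11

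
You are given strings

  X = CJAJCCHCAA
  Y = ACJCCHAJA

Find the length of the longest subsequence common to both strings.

Match C [1,2], then J [4,3], then C [5,4], then C [6,5], then H [7,6], then A [9,7], then A [10,9] — 7 characters in the same relative order in both. Since dp[10][9] = 7, nothing longer is possible.

7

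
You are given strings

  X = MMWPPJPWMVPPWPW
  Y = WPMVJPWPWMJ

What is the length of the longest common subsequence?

Match W at X[3]=Y[1], P at X[7]=Y[2], M at X[9]=Y[3], V at X[10]=Y[4], P at X[12]=Y[6], W at X[13]=Y[7], P at X[14]=Y[8], W at X[15]=Y[9] — 8 characters in the same relative order in both. The LCS DP gives dp[15][11] = 8, so this is optimal.

8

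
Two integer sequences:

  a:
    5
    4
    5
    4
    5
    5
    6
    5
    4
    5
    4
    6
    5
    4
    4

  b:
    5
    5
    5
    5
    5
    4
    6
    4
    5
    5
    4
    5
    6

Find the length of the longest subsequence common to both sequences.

9

Match 5 (a #1, b #2), then 5 (a #3, b #3), then 5 (a #5, b #4), then 5 (a #6, b #5), then 6 (a #7, b #7), then 5 (a #8, b #10), then 4 (a #9, b #11), then 5 (a #10, b #12), then 6 (a #12, b #13) — 9 values in the same relative order in both, and the DP table's final entry dp[15][13] is also 9, so no common subsequence is longer.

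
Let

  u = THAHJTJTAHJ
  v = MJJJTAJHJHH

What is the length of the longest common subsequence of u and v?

Match J at u[5]=v[3] → J at u[7]=v[4] → T at u[8]=v[5] → A at u[9]=v[6] → H at u[10]=v[8] → J at u[11]=v[9] — 6 characters in the same relative order in both. The LCS DP gives dp[11][11] = 6, so this is optimal.

6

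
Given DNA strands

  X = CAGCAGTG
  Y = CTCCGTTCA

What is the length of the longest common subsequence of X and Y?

Match C (X #1, Y #4); then G (X #3, Y #5); then C (X #4, Y #8); then A (X #5, Y #9) — 4 bases in the same relative order in both, and the DP table's final entry dp[8][9] is also 4, so no common subsequence is longer.

4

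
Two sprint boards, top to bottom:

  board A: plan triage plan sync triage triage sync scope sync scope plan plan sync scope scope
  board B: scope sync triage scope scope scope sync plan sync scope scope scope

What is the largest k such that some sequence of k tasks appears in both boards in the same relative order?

8

Pick sync at board A[4]=board B[2]; then triage at board A[5]=board B[3]; then scope at board A[8]=board B[6]; then sync at board A[9]=board B[7]; then plan at board A[12]=board B[8]; then sync at board A[13]=board B[9]; then scope at board A[14]=board B[11]; then scope at board A[15]=board B[12]; all 8 tasks appear in both, in order. Since dp[15][12] = 8, nothing longer is possible.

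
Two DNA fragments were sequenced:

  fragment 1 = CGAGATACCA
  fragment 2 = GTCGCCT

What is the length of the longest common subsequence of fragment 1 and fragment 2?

Taking C at fragment 1[1]=fragment 2[3]; then G at fragment 1[4]=fragment 2[4]; then C at fragment 1[8]=fragment 2[5]; then C at fragment 1[9]=fragment 2[6] gives a common subsequence of length 4. Since dp[10][7] = 4, nothing longer is possible.

4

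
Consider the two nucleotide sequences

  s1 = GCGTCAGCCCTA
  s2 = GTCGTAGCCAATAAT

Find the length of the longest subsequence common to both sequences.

Pick G at s1[1]=s2[1], then C at s1[2]=s2[3], then G at s1[3]=s2[4], then T at s1[4]=s2[5], then A at s1[6]=s2[6], then G at s1[7]=s2[7], then C at s1[8]=s2[8], then C at s1[9]=s2[9], then T at s1[11]=s2[12], then A at s1[12]=s2[14]; all 10 bases appear in both, in order. The LCS DP gives dp[12][15] = 10, so this is optimal.

10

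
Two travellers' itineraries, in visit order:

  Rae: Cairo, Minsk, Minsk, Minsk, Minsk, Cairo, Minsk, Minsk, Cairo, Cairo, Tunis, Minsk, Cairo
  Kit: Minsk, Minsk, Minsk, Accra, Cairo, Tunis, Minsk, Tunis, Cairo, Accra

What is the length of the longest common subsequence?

Pick Minsk (Rae #2, Kit #1), then Minsk (Rae #3, Kit #2), then Minsk (Rae #4, Kit #3), then Cairo (Rae #6, Kit #5), then Minsk (Rae #8, Kit #7), then Tunis (Rae #11, Kit #8), then Cairo (Rae #13, Kit #9); all 7 stops appear in both, in order. dp[13][10] = 7 confirms this is the maximum.

7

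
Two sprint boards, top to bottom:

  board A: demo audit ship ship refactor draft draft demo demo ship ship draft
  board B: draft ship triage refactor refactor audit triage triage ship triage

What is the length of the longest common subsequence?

Taking ship at board A[3]=board B[2], refactor at board A[5]=board B[5], ship at board A[10]=board B[9] gives a common subsequence of length 3. The LCS DP gives dp[12][10] = 3, so this is optimal.

3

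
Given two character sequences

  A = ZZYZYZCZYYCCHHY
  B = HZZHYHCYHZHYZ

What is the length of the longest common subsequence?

8

One common subsequence of length 8: Z at A[1]=B[2], then Z at A[2]=B[3], then Y at A[3]=B[5], then C at A[7]=B[7], then Y at A[10]=B[8], then H at A[13]=B[9], then H at A[14]=B[11], then Y at A[15]=B[12]. Since dp[15][13] = 8, nothing longer is possible.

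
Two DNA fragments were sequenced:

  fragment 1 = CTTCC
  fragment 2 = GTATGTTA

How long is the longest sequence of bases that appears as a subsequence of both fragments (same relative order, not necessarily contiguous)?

2

Let dp[i][j] be the LCS length of the first i bases of fragment 1 and the first j bases of fragment 2. dp[i][j] = dp[i-1][j-1]+1 when the i-th and j-th bases match, else max(dp[i-1][j], dp[i][j-1]).
    ·  G  T  A  T  G  T  T  A
 ·  0  0  0  0  0  0  0  0  0
 C  0  0  0  0  0  0  0  0  0
 T  0  0  1  1  1  1  1  1  1
 T  0  0  1  1  2  2  2  2  2
 C  0  0  1  1  2  2  2  2  2
 C  0  0  1  1  2  2  2  2  2
dp[5][8] = 2. One LCS (by backtracking along matches): TT.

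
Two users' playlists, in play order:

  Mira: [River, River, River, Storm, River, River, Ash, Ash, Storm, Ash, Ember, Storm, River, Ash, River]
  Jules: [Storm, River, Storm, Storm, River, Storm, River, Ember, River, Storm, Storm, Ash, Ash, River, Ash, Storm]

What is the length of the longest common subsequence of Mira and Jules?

Taking River at Mira[1]=Jules[2]; then River at Mira[3]=Jules[5]; then Storm at Mira[4]=Jules[6]; then River at Mira[5]=Jules[7]; then River at Mira[6]=Jules[9]; then Ash at Mira[7]=Jules[12]; then Ash at Mira[8]=Jules[13]; then Ash at Mira[10]=Jules[15]; then Storm at Mira[12]=Jules[16] gives a common subsequence of length 9, and the DP table's final entry dp[15][16] is also 9, so no common subsequence is longer.

9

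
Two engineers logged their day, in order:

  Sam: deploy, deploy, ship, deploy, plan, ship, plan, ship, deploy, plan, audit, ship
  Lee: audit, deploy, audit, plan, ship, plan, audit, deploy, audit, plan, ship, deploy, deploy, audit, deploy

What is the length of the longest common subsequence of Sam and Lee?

7

Pick deploy at Sam[1]=Lee[2], ship at Sam[3]=Lee[5], deploy at Sam[4]=Lee[8], plan at Sam[5]=Lee[10], ship at Sam[6]=Lee[11], deploy at Sam[9]=Lee[13], audit at Sam[11]=Lee[14]; all 7 tasks appear in both, in order. dp[12][15] = 7 confirms this is the maximum.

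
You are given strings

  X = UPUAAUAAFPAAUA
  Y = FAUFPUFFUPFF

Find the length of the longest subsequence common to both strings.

One common subsequence of length 5: U at X[1]=Y[3] → P at X[2]=Y[5] → U at X[3]=Y[6] → U at X[6]=Y[9] → F at X[9]=Y[12], and the DP table's final entry dp[14][12] is also 5, so no common subsequence is longer.

5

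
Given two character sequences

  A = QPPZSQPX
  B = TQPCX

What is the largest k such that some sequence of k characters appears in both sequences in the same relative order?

Pick Q at A[1]=B[2], P at A[2]=B[3], X at A[8]=B[5]; all 3 characters appear in both, in order. dp[8][5] = 3 confirms this is the maximum.

3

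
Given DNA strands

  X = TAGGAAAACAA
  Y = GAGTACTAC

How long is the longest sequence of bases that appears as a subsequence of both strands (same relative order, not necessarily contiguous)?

Pick A [2,2], then G [3,3], then A [5,5], then A [8,8], then C [9,9]; all 5 bases appear in both, in order. Since dp[11][9] = 5, nothing longer is possible.

5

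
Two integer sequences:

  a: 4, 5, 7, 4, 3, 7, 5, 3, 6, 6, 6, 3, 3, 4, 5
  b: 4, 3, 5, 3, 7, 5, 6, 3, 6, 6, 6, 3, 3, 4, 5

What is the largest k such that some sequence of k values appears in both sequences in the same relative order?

13

Match 4 [1,1]; then 5 [2,3]; then 3 [5,4]; then 7 [6,5]; then 5 [7,6]; then 3 [8,8]; then 6 [9,9]; then 6 [10,10]; then 6 [11,11]; then 3 [12,12]; then 3 [13,13]; then 4 [14,14]; then 5 [15,15] — 13 values in the same relative order in both. dp[15][15] = 13 confirms this is the maximum.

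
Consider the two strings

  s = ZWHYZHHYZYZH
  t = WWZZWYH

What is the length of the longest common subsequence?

5

Let dp[i][j] be the LCS length of the first i characters of s and the first j characters of t. dp[i][j] = dp[i-1][j-1]+1 when the i-th and j-th characters match, else max(dp[i-1][j], dp[i][j-1]).
    ·  W  W  Z  Z  W  Y  H
 ·  0  0  0  0  0  0  0  0
 Z  0  0  0  1  1  1  1  1
 W  0  1  1  1  1  2  2  2
 H  0  1  1  1  1  2  2  3
 Y  0  1  1  1  1  2  3  3
 Z  0  1  1  2  2  2  3  3
 H  0  1  1  2  2  2  3  4
 H  0  1  1  2  2  2  3  4
 Y  0  1  1  2  2  2  3  4
 Z  0  1  1  2  3  3  3  4
 Y  0  1  1  2  3  3  4  4
 Z  0  1  1  2  3  3  4  4
 H  0  1  1  2  3  3  4  5
dp[12][7] = 5. One LCS (by backtracking along matches): WZZYH.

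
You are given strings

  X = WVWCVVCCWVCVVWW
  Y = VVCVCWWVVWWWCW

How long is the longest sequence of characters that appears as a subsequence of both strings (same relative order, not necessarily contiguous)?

9

Match V at X[2]=Y[2]; then C at X[4]=Y[3]; then V at X[6]=Y[4]; then C at X[7]=Y[5]; then W at X[9]=Y[7]; then V at X[10]=Y[8]; then V at X[12]=Y[9]; then W at X[14]=Y[12]; then W at X[15]=Y[14] — 9 characters in the same relative order in both. The LCS DP gives dp[15][14] = 9, so this is optimal.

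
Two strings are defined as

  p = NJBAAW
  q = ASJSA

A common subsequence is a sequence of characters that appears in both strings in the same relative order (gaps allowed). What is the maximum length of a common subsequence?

One common subsequence of length 2: J [2,3]; then A [5,5]. dp[6][5] = 2 confirms this is the maximum.

2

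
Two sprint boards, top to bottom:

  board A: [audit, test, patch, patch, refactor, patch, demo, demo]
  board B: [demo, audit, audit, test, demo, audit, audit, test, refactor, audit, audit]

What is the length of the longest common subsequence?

One common subsequence of length 3: audit (board A #1, board B #7), test (board A #2, board B #8), refactor (board A #5, board B #9). The LCS DP gives dp[8][11] = 3, so this is optimal.

3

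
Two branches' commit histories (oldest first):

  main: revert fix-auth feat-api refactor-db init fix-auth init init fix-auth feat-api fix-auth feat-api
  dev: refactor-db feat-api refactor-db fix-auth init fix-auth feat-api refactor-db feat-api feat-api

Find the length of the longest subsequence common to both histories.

7

Pick feat-api at main[3]=dev[2], then refactor-db at main[4]=dev[3], then fix-auth at main[6]=dev[4], then init at main[8]=dev[5], then fix-auth at main[9]=dev[6], then feat-api at main[10]=dev[9], then feat-api at main[12]=dev[10]; all 7 commits appear in both, in order, and the DP table's final entry dp[12][10] is also 7, so no common subsequence is longer.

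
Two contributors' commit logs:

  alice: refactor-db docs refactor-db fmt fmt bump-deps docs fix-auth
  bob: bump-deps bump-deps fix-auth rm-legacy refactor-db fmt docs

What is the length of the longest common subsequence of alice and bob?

One common subsequence of length 3: refactor-db [3,5], fmt [5,6], docs [7,7], and the DP table's final entry dp[8][7] is also 3, so no common subsequence is longer.

3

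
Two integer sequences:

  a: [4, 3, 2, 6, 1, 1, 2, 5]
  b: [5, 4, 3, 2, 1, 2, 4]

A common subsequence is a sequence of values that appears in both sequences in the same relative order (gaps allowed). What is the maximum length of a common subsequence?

Match 4 at a[1]=b[2]; then 3 at a[2]=b[3]; then 2 at a[3]=b[4]; then 1 at a[6]=b[5]; then 2 at a[7]=b[6] — 5 values in the same relative order in both. Since dp[8][7] = 5, nothing longer is possible.

5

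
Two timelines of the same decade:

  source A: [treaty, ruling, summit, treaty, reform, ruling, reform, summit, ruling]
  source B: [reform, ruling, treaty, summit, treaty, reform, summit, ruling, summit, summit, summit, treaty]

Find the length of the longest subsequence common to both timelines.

Pick treaty [1,3]; then summit [3,4]; then treaty [4,5]; then reform [5,6]; then ruling [6,8]; then summit [8,11]; all 6 events appear in both, in order. Since dp[9][12] = 6, nothing longer is possible.

6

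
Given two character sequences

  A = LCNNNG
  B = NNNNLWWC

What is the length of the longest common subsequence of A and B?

3

Match N at A[3]=B[2], then N at A[4]=B[3], then N at A[5]=B[4] — 3 characters in the same relative order in both. Since dp[6][8] = 3, nothing longer is possible.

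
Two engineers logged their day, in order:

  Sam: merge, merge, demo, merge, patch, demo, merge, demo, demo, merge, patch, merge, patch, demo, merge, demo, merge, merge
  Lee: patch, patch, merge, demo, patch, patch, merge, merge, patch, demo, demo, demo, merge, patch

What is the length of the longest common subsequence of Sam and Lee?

Pick merge (Sam #1, Lee #3), merge (Sam #2, Lee #7), merge (Sam #4, Lee #8), patch (Sam #5, Lee #9), demo (Sam #6, Lee #10), demo (Sam #8, Lee #11), demo (Sam #9, Lee #12), merge (Sam #12, Lee #13), patch (Sam #13, Lee #14); all 9 tasks appear in both, in order. Since dp[18][14] = 9, nothing longer is possible.

9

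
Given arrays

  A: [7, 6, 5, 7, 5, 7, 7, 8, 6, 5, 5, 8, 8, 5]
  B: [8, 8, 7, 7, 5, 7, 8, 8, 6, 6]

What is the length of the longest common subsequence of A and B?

6

One common subsequence of length 6: 7 (A #1, B #3), then 7 (A #4, B #4), then 5 (A #5, B #5), then 7 (A #6, B #6), then 8 (A #8, B #8), then 6 (A #9, B #10). Since dp[14][10] = 6, nothing longer is possible.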